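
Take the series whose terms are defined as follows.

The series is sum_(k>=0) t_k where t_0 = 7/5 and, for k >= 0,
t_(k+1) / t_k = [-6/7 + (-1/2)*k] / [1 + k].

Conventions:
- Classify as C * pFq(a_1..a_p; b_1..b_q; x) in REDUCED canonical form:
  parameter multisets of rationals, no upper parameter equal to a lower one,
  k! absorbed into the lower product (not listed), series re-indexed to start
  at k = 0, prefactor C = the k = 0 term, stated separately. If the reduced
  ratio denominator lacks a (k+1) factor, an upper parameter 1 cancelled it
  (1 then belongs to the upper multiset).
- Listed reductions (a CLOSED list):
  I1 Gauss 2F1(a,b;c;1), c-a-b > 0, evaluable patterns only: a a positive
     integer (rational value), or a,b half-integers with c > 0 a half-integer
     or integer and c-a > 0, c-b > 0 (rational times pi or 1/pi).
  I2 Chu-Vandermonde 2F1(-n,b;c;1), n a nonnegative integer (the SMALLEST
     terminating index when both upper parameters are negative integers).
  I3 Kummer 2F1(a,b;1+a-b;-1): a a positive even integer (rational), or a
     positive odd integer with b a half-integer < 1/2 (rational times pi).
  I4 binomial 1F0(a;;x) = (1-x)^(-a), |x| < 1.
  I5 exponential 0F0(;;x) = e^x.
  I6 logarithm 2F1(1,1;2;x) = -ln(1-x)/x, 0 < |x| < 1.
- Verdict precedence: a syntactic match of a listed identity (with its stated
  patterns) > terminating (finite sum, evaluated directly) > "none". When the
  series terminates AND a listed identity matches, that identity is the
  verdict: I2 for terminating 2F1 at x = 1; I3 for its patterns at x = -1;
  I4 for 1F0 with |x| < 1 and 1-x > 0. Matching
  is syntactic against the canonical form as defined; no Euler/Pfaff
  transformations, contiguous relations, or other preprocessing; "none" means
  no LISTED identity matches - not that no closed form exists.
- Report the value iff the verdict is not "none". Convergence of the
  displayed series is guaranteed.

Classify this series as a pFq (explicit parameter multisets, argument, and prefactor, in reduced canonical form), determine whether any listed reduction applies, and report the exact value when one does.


With C = 7/5: the canonical form is 1F0(12/7; -; -1/2). Verdict (x = -1/2): the binomial series (I4) applies (the 1F0 binomial series: exponent -12/7, x = -1/2). Exact value: (7/5) * (3/2)^(-12/7).

The tell: from the first term 7/5: factor the ratio over Q (C = 7/5, x = -1/2): negated roots = parameters.
Step ratio: r(k) = (-1/2) * (k+12/7) / [(k+1)] - poly over poly, x = (-1/2) from leading terms; C = 7/5 at k = 0.


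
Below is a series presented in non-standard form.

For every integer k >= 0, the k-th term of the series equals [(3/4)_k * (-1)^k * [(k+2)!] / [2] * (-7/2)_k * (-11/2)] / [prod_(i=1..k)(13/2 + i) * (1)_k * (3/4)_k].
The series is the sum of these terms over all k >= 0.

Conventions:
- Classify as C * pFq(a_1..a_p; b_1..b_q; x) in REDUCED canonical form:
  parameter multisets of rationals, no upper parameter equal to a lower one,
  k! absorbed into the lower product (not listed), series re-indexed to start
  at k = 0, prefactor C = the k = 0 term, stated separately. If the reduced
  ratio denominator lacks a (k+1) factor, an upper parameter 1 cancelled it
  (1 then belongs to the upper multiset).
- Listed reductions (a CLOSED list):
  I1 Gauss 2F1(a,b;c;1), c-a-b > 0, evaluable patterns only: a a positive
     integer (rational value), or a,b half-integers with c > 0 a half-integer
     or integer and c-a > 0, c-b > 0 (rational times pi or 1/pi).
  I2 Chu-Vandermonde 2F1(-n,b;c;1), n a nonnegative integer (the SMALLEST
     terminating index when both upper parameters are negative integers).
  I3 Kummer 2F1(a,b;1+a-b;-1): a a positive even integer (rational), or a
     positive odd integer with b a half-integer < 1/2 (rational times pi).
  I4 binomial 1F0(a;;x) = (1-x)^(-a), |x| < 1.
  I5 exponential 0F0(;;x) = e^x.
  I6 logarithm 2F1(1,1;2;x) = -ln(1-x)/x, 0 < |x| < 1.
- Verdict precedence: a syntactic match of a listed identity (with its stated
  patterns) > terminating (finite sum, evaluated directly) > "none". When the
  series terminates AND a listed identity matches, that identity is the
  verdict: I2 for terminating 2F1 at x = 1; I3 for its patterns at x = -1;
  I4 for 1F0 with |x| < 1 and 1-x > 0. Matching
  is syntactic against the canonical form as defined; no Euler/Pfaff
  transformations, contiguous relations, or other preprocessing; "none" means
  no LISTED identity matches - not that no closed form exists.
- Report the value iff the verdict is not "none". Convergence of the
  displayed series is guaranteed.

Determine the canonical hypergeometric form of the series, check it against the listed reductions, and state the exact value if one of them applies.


The tell: from the first term -11/2: the lower running product (C = -11/2) is a rising factorial.
Consecutive-term ratio: r(k) = (-1) * (k-7/2) (k+3) / [(k+15/2) (k+1)] - poly over poly, x = (-1) from leading terms; C = -11/2 at k = 0.

Prefactor -11/2, argument -1: 2F1 with upper {-7/2, 3} over lower {15/2}. Verdict: the Kummer evaluation I3 matches (x = -1; c = 15/2 equals 1+a-b for upper {-7/2, 3}: listed pattern). Sum: (-99099/16384) * pi.


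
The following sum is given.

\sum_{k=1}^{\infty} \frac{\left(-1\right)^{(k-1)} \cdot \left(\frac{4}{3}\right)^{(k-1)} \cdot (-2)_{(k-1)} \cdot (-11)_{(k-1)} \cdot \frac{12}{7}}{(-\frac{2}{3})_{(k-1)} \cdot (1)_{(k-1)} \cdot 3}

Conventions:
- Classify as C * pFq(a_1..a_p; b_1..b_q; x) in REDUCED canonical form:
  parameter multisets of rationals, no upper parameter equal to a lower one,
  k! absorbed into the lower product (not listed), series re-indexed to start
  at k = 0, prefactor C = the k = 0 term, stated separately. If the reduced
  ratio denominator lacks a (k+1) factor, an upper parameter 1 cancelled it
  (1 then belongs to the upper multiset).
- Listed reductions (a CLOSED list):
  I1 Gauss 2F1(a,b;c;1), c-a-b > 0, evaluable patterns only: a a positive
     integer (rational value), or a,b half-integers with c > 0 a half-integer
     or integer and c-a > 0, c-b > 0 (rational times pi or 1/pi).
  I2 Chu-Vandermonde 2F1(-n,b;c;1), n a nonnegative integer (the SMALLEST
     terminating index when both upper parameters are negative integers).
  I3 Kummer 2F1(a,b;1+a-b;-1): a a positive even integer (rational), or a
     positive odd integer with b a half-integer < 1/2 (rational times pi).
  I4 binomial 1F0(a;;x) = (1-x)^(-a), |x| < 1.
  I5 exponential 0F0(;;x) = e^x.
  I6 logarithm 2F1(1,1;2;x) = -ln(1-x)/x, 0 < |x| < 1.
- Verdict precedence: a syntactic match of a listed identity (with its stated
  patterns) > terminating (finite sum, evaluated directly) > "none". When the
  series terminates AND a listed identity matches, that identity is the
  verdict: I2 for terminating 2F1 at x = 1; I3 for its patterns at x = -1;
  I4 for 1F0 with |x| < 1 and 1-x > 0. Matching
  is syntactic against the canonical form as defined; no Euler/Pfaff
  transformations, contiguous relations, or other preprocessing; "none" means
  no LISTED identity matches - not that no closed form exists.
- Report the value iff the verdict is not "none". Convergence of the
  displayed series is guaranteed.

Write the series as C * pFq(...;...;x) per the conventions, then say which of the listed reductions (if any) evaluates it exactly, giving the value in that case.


With C = \frac{4}{7}: the canonical form is 2F1(-11, -2; -\frac{2}{3}; -\frac{4}{3}). Verdict: terminating - no listed pattern fits, but -2 in the upper list cuts the series at k = 2; direct evaluation. Hence: -\frac{3340}{7}.

The tell: t_0 being \frac{4}{7}, the constant factors (C = 4/7, x = -4/3) combine into one prefactor.
Step ratio: r(k) = -\frac{4}{3} * (k-11) (k-2) / [(k-\frac{2}{3}) (k+1)] ; factor over Q: parameters, x = -\frac{4}{3}, and C = \frac{4}{7}.


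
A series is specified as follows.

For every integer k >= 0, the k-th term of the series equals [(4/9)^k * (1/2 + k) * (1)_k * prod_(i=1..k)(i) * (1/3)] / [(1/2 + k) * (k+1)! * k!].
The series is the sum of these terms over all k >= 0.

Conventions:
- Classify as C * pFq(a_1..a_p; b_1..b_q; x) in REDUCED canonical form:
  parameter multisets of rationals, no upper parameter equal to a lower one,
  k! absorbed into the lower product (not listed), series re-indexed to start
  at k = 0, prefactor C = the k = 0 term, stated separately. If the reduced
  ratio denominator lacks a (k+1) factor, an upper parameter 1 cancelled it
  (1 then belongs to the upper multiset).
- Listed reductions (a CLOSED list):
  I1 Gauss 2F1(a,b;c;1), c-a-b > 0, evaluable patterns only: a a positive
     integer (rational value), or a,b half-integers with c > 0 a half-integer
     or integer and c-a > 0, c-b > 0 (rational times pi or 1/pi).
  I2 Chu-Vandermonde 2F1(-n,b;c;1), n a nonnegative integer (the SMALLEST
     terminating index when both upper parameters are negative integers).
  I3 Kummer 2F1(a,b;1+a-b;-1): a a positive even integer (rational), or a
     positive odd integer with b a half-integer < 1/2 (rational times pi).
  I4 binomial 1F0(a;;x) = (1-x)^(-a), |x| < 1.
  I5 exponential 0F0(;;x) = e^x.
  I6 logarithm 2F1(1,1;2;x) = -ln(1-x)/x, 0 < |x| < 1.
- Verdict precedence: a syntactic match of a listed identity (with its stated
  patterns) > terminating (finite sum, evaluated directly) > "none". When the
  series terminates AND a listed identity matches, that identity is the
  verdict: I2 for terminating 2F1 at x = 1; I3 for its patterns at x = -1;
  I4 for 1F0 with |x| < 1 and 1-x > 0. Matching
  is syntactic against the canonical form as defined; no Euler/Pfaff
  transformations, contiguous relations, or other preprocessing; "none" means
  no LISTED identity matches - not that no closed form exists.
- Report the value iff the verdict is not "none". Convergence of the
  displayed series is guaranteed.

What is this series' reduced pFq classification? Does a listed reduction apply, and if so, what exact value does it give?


Key observation: x = (4/9) and the running product (C = 1/3) telescopes to a rising factorial.
Term ratio: r(k) = (4/9) * (k+1) (k+1) / [(k+2) (k+1)] - poly over poly, x = (4/9) from leading terms; C = 1/3 at k = 0.

With C = 1/3: the canonical form is 2F1(1, 1; 2; 4/9). Verdict (x = 4/9): logarithm (I6) applies (the logarithm: parameters (1,1;2), x = 4/9). Exact value: (-3/4) * ln(5/9).


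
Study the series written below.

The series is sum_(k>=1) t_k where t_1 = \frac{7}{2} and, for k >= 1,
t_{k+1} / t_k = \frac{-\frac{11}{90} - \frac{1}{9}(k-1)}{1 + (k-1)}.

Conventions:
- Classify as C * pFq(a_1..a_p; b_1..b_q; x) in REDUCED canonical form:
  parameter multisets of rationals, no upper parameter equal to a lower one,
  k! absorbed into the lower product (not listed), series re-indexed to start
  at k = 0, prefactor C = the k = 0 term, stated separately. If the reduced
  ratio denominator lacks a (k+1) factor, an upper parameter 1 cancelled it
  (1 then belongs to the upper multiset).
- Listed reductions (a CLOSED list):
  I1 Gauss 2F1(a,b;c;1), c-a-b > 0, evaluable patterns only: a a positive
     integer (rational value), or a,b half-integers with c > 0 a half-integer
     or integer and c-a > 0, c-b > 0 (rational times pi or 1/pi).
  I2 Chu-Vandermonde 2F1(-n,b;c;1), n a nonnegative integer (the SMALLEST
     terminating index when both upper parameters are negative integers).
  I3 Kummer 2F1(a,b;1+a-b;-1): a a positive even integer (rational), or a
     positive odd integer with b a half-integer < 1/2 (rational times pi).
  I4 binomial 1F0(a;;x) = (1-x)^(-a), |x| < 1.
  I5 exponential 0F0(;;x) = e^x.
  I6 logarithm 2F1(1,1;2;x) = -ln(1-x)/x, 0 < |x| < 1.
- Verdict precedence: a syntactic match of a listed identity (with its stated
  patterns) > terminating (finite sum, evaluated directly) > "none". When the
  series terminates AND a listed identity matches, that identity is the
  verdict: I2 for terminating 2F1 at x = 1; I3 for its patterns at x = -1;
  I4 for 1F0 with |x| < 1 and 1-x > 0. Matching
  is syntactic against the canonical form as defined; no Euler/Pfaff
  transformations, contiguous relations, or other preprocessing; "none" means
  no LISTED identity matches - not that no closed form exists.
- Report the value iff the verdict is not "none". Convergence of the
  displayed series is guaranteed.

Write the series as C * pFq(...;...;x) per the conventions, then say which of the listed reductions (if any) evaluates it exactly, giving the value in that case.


Classification (C = \frac{7}{2}): 1F0 with upper {\frac{11}{10}}, lower {-}, argument x = -\frac{1}{9}. Verdict: this is the binomial series (I4) (the 1F0 binomial series: exponent -11/10, x = -\frac{1}{9}). Value: \frac{7}{2} \cdot \left(\frac{10}{9}\right)^{-\frac{11}{10}}.

First insight: t_0 = \frac{7}{2} here, and roots of the ratio polynomials (C = 7/2) are the negated parameters.
Step ratio: r(k) = -\frac{1}{9} * (k+\frac{11}{10}) / [(k+1)] ; factor over Q: parameters, x = -\frac{1}{9}, and C = \frac{7}{2}.


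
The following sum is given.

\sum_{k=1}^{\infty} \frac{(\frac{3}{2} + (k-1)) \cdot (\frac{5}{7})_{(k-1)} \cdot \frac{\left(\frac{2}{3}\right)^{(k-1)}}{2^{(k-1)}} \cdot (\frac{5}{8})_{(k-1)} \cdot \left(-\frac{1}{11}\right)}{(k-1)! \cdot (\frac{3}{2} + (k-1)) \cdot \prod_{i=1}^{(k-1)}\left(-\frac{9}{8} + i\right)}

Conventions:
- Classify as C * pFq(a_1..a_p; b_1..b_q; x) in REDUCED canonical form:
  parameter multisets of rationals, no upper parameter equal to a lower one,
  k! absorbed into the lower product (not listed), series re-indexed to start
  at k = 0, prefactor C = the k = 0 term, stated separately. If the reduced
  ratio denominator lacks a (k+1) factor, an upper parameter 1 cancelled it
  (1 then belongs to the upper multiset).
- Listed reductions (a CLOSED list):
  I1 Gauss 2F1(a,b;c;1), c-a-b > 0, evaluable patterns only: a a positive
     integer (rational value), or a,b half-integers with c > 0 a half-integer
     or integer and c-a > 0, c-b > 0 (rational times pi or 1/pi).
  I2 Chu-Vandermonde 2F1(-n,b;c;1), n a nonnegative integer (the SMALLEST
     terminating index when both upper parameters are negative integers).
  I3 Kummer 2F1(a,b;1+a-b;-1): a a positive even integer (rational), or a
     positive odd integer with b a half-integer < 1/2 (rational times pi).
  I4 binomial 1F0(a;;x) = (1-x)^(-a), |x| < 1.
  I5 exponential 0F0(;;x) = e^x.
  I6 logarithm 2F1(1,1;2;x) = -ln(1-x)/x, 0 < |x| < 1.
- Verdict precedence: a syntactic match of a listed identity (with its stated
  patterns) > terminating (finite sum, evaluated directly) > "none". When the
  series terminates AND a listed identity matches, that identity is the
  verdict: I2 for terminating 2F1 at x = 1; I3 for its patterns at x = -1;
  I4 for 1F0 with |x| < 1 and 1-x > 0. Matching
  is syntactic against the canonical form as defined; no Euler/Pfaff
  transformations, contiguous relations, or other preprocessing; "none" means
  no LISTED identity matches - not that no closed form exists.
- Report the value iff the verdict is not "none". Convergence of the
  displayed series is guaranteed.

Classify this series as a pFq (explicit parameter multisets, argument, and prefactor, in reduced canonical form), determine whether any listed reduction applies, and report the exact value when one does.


Key step: x = \frac{1}{3} and the lower running product (prefactor -1/11) is a rising factorial.
Consecutive-term ratio: r(k) = \frac{1}{3} * (k+\frac{5}{8}) (k+\frac{5}{7}) / [(k-\frac{1}{8}) (k+1)] - rational; roots negated = parameters, x = \frac{1}{3}, C = -\frac{1}{11}.

x = \frac{1}{3} here; the reduced form reads 2F1, upper {\frac{5}{8}, \frac{5}{7}}, lower {-\frac{1}{8}}, C = -\frac{1}{11}. Verdict: none. A 2F1 with upper {\frac{5}{8}, \frac{5}{7}} fits none of I1-I6 at x = \frac{1}{3}; the sum runs forever.


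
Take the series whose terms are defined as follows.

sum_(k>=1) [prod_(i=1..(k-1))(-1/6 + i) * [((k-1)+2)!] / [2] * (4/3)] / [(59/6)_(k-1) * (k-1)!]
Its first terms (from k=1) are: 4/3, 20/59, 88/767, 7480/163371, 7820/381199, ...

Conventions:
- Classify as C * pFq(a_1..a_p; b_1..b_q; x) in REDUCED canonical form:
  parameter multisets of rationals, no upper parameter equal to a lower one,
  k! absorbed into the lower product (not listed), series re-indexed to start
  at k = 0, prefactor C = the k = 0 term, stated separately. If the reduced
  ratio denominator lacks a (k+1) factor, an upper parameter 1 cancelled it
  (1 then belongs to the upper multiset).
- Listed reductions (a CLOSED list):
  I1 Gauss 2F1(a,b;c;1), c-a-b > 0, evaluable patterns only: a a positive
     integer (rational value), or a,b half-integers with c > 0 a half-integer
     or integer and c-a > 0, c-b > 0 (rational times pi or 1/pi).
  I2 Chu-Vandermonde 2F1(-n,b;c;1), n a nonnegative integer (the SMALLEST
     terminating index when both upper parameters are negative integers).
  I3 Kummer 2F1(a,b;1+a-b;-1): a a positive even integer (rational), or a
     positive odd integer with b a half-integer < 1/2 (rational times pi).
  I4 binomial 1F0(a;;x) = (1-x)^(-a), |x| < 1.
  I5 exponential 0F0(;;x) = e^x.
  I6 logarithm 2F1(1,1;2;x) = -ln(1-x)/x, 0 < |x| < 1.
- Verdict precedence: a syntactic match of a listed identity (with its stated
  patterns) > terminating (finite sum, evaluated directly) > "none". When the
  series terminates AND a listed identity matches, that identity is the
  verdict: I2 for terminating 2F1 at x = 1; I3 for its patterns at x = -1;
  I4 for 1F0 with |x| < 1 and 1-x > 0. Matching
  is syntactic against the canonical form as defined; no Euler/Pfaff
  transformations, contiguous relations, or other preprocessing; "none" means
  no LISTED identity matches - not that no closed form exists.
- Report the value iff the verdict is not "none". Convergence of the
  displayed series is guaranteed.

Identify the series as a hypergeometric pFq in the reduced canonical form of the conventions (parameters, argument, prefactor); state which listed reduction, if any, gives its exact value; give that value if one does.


x = 1 here; the reduced form reads 2F1, upper {5/6, 3}, lower {59/6}, C = 4/3. Verdict: this is the Gauss summation I1 (x = 1: the Gamma ratio telescopes since c-a-b = 6 > 0 and a = 3 in Z>0). Exact value: 102131/54432.

The tell: x = 1 and the factorial ratio (C = 4/3) (k+a-1)!/(a-1)! is a rising factorial (a)_k.
Term ratio: r(k) = 1 * (k+5/6) (k+3) / [(k+59/6) (k+1)] - rational in k. x = 1; t_0 = 4/3; negate the roots.


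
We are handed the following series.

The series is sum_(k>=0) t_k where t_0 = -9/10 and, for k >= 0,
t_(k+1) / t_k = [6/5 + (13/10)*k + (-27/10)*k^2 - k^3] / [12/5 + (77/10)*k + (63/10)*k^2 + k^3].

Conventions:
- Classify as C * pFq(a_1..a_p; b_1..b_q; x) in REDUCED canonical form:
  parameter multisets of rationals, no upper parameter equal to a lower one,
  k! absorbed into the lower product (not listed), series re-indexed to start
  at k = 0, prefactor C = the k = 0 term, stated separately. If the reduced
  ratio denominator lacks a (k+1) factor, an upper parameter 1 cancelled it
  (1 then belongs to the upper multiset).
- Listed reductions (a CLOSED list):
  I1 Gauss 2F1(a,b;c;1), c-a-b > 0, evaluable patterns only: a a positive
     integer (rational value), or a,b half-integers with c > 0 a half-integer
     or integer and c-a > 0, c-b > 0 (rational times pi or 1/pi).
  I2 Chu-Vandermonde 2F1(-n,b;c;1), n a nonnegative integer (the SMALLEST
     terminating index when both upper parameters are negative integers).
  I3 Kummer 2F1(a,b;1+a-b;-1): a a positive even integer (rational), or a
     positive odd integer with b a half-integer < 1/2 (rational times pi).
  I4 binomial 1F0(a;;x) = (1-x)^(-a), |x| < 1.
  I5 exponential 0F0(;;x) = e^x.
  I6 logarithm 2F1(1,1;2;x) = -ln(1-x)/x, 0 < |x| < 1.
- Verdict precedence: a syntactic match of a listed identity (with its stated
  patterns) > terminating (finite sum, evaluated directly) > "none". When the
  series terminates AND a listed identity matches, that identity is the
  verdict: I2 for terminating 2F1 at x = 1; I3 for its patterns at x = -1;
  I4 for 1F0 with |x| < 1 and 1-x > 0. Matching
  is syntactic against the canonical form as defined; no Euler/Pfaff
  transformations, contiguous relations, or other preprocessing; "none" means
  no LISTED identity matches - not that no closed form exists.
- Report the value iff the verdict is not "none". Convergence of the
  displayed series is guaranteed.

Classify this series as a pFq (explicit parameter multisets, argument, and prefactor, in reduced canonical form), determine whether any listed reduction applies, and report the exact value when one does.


This is -9/10 * 2F1(-4/5, 3; 24/5; -1) in reduced canonical form. Verdict: none - this 2F1 at x = -1 matches no listed pattern, and upper {-4/5, 3} holds no stopper.

First insight: x = (-1) and roots of the ratio polynomials (C = -9/10, x = -1) are the negated parameters.
Ratio: r(k) = (-1) * (k-4/5) (k+3) / [(k+24/5) (k+1)] - rational in k. x = (-1); t_0 = -9/10; negate the roots.


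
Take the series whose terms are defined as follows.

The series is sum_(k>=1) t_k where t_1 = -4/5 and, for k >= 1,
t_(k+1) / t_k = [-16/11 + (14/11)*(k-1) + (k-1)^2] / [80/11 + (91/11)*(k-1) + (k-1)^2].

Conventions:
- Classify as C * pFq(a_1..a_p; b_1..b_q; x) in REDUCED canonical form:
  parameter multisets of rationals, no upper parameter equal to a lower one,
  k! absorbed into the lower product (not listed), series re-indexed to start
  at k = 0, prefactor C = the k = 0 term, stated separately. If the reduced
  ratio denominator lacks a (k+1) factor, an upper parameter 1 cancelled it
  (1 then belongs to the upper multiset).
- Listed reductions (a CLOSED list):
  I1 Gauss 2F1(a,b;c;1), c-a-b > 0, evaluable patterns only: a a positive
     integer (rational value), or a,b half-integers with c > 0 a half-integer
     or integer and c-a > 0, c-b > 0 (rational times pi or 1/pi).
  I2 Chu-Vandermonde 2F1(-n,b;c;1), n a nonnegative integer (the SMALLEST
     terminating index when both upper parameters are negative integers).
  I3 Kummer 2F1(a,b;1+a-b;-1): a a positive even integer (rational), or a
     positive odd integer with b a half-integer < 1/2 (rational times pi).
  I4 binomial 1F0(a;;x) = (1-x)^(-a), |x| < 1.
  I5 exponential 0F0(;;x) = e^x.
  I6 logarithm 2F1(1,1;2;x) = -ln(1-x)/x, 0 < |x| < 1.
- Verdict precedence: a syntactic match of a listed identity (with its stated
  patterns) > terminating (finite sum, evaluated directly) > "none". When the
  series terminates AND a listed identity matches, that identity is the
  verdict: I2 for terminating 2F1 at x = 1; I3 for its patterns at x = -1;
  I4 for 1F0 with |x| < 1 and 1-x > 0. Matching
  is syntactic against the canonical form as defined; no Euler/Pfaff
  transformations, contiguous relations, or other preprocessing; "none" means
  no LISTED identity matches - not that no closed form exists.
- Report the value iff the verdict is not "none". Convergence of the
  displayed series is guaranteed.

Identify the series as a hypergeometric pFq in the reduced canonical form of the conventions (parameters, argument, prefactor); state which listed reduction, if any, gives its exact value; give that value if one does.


Key observation: from the first term -4/5: factor the ratio over Q (C = -4/5, x = 1): negated roots = parameters.
Step ratio: r(k) = 1 * (k-8/11) (k+2) / [(k+80/11) (k+1)] - poly over poly, x = 1 from leading terms; C = -4/5 at k = 0.

This is -4/5 * 2F1(-8/11, 2; 80/11; 1) in reduced canonical form. Verdict: Gauss's theorem (I1) applies (x = 1: the Gamma ratio telescopes since c-a-b = 6 > 0 and a = 2 in Z>0). Hence: -2668/4235.


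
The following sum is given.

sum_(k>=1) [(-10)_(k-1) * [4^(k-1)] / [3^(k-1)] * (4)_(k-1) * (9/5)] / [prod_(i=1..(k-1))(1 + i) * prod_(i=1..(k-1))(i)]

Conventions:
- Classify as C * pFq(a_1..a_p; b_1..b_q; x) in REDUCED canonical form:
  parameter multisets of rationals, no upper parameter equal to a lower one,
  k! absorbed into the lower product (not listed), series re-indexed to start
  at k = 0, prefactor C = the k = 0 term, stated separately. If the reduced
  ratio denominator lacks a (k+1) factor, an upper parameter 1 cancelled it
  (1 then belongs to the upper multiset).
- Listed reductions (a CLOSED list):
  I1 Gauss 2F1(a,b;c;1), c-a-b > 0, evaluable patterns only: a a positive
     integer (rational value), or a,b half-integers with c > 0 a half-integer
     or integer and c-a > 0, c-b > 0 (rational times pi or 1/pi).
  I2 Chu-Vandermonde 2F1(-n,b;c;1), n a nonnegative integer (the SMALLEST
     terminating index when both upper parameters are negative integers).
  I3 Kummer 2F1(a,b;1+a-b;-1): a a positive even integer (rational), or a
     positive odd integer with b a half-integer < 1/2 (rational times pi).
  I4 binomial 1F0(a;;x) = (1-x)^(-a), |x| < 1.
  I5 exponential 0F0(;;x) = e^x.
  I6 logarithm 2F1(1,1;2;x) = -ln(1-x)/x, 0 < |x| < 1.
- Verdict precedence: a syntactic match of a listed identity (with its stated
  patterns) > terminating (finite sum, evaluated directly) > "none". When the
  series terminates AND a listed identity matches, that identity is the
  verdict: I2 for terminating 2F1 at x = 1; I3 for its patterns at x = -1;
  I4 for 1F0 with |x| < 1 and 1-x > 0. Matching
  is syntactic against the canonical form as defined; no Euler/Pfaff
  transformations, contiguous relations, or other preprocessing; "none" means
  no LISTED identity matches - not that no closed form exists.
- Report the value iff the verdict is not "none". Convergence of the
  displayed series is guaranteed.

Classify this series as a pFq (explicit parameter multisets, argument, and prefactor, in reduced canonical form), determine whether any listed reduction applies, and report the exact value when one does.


Canonical form: C = 9/5 times 2F1 with upper {-10, 4}, lower {2}, x = 4/3. Verdict: terminating - upper -10 stops the sum at k = 10; the 11 terms are added exactly. Hence: 281/32805.

First insight: from the first term 9/5: the two geometric factors (prefactor 9/5) combine into one argument.
Step ratio: r(k) = (4/3) * (k-10) (k+4) / [(k+2) (k+1)] ; factor over Q: parameters, x = (4/3), and C = 9/5.


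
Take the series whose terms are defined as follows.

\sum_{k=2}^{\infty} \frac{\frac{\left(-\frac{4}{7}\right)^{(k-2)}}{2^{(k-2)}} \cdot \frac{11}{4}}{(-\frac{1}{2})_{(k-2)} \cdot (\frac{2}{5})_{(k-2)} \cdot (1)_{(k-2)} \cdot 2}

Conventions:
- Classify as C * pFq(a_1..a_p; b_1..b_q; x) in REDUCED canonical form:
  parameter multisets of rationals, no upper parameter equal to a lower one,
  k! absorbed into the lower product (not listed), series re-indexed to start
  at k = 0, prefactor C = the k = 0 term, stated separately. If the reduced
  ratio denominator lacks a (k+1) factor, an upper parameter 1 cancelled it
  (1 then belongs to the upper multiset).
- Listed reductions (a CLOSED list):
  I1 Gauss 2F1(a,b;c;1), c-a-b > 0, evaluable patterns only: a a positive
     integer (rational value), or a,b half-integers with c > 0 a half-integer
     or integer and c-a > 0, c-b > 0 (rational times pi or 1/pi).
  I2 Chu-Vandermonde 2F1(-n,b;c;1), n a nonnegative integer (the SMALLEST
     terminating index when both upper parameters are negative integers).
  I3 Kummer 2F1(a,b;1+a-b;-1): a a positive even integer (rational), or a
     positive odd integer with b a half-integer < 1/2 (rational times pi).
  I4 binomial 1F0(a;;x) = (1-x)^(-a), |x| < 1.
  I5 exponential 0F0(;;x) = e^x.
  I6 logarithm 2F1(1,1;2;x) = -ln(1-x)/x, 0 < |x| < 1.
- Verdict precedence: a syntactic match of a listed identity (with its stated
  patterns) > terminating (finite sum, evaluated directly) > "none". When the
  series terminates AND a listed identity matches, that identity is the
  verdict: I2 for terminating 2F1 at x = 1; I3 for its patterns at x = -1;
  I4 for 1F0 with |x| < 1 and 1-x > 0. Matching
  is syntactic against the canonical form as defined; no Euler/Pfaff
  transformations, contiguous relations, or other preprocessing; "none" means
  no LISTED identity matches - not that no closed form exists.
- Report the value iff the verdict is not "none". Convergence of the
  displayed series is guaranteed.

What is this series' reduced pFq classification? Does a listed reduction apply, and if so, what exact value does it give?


This is \frac{11}{8} * 0F2(-; -\frac{1}{2}, \frac{2}{5}; -\frac{2}{7}) in reduced canonical form. Verdict: none (x = -\frac{2}{7}): each listed identity misses the multisets {-} ; {-\frac{1}{2}, \frac{2}{5}}.

The tell: t_0 being \frac{11}{8}, (1)_k (prefactor 11/8) is k! itself.
Term ratio: r(k) = -\frac{2}{7} * 1 / [(k-\frac{1}{2}) (k+\frac{2}{5}) (k+1)] - rational in k. x = -\frac{2}{7}; t_0 = \frac{11}{8}; negate the roots.


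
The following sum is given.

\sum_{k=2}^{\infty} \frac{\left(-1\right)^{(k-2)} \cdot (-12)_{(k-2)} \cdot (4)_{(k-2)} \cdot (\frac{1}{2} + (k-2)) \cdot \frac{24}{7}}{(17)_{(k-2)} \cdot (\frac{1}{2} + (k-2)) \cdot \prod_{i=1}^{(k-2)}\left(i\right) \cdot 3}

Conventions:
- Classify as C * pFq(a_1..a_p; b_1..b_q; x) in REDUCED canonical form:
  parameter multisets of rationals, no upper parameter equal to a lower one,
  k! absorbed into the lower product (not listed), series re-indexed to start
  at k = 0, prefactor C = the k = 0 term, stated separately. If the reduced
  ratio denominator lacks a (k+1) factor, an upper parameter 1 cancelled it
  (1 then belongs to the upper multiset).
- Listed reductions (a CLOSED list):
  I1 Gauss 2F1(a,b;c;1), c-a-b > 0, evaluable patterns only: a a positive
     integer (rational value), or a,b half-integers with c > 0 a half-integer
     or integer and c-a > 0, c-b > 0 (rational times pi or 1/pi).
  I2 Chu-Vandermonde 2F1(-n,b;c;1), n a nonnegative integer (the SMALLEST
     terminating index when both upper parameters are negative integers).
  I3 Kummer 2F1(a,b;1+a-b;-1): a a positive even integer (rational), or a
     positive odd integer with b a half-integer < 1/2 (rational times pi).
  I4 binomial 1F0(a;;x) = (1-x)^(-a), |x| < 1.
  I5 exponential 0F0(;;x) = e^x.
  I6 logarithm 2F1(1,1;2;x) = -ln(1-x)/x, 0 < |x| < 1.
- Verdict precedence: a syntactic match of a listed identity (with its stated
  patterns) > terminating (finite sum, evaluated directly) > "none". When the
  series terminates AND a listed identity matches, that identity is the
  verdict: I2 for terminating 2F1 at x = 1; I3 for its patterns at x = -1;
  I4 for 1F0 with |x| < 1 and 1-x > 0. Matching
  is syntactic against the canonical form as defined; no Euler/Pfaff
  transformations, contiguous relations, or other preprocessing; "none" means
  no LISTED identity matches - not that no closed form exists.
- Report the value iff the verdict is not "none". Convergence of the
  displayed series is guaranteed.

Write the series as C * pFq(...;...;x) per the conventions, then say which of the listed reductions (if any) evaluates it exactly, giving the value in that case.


First insight: with t_0 = \frac{8}{7}, the constant factors (prefactor 8/7) combine into one prefactor.
Step ratio: r(k) = -1 * (k-12) (k+4) / [(k+17) (k+1)] ; factor over Q: parameters, x = -1, and C = \frac{8}{7}.

Reduced: x = -1, 2F1, upper = {-12, 4}, lower = {17}, C = \frac{8}{7}. Verdict: the Kummer evaluation I3 applies (x = -1; c = 17 equals 1+a-b for upper {-12, 4}: listed pattern). Hence: \frac{160}{7}.


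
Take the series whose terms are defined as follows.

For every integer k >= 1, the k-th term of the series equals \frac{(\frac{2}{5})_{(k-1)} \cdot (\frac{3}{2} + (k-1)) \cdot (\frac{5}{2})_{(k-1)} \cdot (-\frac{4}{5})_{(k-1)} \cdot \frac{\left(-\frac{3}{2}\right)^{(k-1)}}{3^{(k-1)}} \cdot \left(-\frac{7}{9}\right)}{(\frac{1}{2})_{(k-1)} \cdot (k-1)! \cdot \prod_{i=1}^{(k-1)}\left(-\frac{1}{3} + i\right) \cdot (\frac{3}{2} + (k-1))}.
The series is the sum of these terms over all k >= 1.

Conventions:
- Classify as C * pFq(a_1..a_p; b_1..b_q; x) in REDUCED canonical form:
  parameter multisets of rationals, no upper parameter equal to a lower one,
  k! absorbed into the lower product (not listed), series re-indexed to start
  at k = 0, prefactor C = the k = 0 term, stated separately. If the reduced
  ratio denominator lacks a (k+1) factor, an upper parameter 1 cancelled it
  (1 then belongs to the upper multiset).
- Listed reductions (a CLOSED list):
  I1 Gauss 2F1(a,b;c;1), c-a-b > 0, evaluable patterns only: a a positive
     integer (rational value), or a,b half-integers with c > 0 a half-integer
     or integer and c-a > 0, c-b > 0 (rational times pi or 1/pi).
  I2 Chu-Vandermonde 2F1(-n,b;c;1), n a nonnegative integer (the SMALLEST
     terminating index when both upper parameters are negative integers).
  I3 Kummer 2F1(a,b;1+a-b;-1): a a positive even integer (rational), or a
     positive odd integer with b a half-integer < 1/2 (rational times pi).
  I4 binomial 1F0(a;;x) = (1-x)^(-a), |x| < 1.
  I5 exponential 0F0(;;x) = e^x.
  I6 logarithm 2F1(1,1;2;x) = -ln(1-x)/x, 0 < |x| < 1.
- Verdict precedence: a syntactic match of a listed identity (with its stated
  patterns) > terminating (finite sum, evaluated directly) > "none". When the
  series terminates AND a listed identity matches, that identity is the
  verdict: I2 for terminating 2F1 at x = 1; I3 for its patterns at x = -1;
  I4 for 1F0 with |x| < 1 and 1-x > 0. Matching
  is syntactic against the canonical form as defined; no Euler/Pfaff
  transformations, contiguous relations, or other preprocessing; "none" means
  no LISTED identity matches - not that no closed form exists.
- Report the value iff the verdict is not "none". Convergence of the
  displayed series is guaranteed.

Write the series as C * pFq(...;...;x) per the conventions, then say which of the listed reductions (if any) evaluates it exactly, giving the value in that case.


Reduced: x = -\frac{1}{2}, 3F2, upper = {-\frac{4}{5}, \frac{2}{5}, \frac{5}{2}}, lower = {\frac{1}{2}, \frac{2}{3}}, C = -\frac{7}{9}. Verdict: none - this 3F2 at x = -\frac{1}{2} matches no listed pattern, and upper {-\frac{4}{5}, \frac{2}{5}, \frac{5}{2}} holds no stopper.

Structural cue: from the first term -\frac{7}{9}: striking the common factor k + 3/2 reduces the term (C = -7/9).
Term ratio: r(k) = -\frac{1}{2} * (k-\frac{4}{5}) (k+\frac{2}{5}) (k+\frac{5}{2}) / [(k+\frac{1}{2}) (k+\frac{2}{3}) (k+1)] - rational; roots negated = parameters, x = -\frac{1}{2}, C = -\frac{7}{9}.


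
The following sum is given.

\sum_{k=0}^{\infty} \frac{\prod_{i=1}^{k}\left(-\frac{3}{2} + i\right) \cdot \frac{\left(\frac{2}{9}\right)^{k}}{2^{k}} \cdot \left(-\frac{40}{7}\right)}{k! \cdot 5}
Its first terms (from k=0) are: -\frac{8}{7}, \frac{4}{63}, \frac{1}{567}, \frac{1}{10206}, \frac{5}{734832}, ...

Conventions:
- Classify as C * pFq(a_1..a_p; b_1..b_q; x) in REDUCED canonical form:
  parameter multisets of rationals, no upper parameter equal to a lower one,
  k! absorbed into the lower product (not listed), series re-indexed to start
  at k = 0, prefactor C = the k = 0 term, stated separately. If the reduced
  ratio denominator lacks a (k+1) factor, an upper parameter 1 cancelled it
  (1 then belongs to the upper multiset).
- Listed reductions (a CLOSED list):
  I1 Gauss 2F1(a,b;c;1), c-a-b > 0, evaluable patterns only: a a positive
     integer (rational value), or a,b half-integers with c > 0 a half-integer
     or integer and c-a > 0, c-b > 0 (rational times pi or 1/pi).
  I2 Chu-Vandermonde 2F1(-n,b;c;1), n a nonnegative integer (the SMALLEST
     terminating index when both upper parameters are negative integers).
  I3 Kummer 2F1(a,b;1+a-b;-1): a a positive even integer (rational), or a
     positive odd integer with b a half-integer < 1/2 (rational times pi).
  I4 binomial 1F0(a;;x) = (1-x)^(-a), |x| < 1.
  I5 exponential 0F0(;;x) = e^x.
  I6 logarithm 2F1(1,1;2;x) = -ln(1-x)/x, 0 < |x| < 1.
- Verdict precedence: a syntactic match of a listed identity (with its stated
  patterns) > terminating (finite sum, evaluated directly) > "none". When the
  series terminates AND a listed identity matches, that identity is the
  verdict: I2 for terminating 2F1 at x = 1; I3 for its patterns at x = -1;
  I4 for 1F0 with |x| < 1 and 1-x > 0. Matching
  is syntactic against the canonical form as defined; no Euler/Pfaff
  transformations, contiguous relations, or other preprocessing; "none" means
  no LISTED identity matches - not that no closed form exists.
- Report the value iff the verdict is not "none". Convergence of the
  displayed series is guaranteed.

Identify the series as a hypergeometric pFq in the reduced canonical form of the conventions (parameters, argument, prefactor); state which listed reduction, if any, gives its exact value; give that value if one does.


This is -\frac{8}{7} * 1F0(-\frac{1}{2}; -; \frac{1}{9}) in reduced canonical form. Verdict (x = \frac{1}{9}): the I4 binomial reduction applies (the 1F0 binomial series: exponent 1/2, x = \frac{1}{9}). Hence: \left(-\frac{8}{7}\right) \cdot \left(\frac{8}{9}\right)^{\frac{1}{2}}.

Key step: x = \frac{1}{9} and the two k-th powers (C = -8/7, x = 1/9) combine into one argument.
Term ratio: r(k) = \frac{1}{9} * (k-\frac{1}{2}) / [(k+1)] - rational in k. x = \frac{1}{9}; t_0 = -\frac{8}{7}; negate the roots.


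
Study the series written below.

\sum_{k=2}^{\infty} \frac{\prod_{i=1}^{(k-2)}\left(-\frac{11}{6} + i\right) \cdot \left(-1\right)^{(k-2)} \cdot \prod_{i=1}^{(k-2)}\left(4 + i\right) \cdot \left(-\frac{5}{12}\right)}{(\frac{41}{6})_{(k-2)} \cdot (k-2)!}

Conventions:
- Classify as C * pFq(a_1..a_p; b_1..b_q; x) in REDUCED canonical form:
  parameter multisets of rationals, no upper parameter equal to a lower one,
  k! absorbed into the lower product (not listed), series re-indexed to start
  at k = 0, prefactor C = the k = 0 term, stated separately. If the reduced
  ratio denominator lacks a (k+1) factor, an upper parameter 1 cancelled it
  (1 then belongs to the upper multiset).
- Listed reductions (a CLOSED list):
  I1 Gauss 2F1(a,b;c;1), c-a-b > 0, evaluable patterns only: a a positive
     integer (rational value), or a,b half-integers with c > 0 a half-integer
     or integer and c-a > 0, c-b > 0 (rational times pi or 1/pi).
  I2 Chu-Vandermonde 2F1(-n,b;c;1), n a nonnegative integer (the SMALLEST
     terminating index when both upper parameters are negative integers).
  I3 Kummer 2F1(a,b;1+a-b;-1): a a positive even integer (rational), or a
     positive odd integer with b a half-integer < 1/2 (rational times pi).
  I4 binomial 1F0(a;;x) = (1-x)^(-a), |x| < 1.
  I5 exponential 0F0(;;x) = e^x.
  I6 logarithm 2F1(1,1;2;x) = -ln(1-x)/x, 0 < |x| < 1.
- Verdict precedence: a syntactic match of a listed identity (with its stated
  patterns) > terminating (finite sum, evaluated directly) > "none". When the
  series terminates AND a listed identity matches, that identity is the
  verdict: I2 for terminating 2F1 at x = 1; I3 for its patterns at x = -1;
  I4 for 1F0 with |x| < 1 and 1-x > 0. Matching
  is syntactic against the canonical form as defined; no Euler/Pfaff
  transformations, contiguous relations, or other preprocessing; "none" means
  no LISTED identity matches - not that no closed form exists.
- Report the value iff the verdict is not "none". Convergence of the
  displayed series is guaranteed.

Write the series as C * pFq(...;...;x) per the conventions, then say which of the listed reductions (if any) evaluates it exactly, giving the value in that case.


Canonical form: C = -\frac{5}{12} times 2F1 with upper {-\frac{5}{6}, 5}, lower {\frac{41}{6}}, x = -1. Verdict: no listed reduction: x = -1 and upper {-\frac{5}{6}, 5} fail every I1-I6 pattern.

Structural cue: with t_0 = -\frac{5}{12}, the running product (C = -5/12, x = -1) telescopes to a rising factorial.
Term ratio: r(k) = -1 * (k-\frac{5}{6}) (k+5) / [(k+\frac{41}{6}) (k+1)] ; factor over Q: parameters, x = -1, and C = -\frac{5}{12}.


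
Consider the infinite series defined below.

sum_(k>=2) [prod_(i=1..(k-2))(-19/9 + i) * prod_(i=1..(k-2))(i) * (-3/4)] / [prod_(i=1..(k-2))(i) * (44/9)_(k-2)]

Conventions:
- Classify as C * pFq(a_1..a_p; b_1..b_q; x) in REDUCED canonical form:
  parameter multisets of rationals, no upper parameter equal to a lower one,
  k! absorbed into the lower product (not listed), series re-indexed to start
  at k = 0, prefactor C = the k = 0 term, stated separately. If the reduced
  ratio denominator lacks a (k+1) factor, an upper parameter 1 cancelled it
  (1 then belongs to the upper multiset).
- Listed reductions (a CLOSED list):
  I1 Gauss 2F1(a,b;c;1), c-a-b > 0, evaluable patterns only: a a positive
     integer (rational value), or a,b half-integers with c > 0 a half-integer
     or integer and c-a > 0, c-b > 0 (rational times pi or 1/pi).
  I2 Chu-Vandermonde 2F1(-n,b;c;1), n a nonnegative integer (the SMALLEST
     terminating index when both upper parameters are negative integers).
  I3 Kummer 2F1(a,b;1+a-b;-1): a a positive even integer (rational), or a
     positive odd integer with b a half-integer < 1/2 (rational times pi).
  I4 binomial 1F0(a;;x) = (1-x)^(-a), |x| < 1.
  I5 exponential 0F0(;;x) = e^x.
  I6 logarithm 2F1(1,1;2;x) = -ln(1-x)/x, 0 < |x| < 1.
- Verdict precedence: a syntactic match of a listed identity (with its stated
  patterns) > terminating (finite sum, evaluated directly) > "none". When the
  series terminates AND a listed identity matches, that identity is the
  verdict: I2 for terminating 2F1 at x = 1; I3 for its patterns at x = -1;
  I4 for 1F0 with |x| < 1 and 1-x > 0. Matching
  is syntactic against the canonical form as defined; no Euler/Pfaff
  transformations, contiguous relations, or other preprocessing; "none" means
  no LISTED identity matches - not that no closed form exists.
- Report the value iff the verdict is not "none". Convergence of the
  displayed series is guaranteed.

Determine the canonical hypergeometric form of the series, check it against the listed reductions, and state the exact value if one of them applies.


Structural cue: with t_0 = -3/4, the running product (prefactor -3/4) telescopes to a rising factorial.
Ratio: r(k) = 1 * (k-10/9) (k+1) / [(k+44/9) (k+1)] - rational in k. x = 1; t_0 = -3/4; negate the roots.

With C = -3/4: the canonical form is 2F1(-10/9, 1; 44/9; 1). Verdict: Gauss's theorem (I1) fires (x = 1: the Gamma ratio telescopes since c-a-b = 5 > 0 and a = 1 in Z>0). Hence: -7/12.
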